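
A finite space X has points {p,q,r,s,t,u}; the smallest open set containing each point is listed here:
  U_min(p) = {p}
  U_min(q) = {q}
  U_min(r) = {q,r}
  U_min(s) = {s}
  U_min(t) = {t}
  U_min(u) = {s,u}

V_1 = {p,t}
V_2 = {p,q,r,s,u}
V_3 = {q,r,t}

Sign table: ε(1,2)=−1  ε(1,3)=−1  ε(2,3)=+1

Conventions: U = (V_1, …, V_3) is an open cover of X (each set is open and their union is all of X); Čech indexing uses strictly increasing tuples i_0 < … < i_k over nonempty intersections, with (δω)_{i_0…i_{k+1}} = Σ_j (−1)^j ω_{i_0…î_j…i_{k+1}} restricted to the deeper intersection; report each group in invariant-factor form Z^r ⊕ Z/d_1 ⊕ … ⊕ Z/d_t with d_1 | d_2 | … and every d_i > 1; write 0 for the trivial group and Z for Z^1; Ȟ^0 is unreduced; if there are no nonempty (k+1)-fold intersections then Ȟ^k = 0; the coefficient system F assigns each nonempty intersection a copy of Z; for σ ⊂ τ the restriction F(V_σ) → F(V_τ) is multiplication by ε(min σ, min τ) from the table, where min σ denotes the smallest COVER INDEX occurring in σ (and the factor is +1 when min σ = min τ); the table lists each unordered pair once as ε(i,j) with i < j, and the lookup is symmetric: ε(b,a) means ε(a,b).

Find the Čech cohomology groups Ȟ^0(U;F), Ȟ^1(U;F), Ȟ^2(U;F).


Ȟ^0(U;F) ≅ Z, Ȟ^1(U;F) ≅ Z and Ȟ^2(U;F) ≅ 0

nerve simplices:
  V12={p} V13={t} V23={q,r}
C dims 3,3; δ0: rk 2, SNF 1^2
degree 0: 3−2−0 = 1 → Ȟ^0 ≅ Z
degree 1: 3−0−2 = 1 → Ȟ^1 ≅ Z
degree 2: 0−0−0 = 0 → Ȟ^2 ≅ 0


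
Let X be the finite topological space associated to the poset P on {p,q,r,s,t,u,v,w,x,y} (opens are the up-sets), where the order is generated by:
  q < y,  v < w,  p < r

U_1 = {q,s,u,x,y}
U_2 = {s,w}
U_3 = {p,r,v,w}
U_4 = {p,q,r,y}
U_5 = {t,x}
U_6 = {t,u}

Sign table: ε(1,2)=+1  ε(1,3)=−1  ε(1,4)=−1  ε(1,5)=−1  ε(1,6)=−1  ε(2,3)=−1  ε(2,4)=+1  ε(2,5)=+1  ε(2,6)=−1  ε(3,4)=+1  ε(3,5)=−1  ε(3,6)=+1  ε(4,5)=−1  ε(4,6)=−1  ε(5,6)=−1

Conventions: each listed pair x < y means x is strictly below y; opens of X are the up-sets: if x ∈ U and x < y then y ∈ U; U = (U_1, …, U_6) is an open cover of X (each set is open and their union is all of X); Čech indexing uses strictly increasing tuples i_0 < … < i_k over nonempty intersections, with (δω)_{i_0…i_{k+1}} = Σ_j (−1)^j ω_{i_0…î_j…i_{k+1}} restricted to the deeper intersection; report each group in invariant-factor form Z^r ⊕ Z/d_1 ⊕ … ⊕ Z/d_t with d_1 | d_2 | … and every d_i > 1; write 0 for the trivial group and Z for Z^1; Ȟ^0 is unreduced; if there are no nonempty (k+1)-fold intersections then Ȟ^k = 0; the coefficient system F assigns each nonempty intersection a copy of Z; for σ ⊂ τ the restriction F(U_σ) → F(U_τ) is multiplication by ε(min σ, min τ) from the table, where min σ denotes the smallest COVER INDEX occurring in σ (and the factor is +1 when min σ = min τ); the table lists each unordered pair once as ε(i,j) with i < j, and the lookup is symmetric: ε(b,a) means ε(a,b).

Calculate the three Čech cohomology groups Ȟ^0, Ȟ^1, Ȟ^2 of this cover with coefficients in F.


nerve of the cover:
  U12={s} U14={q,y} U15={x} U16={u} U23={w} U34={p,r} U56={t}
C dims 6,7; δ0: rk 6, SNF 1^5·2
Ȟ^0 = (6 − 6) − 0 = 0, so Ȟ^0 ≅ 0
Ȟ^1 = (7 − 0) − 6 = 1 plus torsion [2], so Ȟ^1 ≅ Z ⊕ Z/2
Ȟ^2 = (0 − 0) − 0 = 0, so Ȟ^2 ≅ 0

Ȟ^0(U;F) ≅ 0, Ȟ^1(U;F) ≅ Z ⊕ Z/2, Ȟ^2(U;F) ≅ 0


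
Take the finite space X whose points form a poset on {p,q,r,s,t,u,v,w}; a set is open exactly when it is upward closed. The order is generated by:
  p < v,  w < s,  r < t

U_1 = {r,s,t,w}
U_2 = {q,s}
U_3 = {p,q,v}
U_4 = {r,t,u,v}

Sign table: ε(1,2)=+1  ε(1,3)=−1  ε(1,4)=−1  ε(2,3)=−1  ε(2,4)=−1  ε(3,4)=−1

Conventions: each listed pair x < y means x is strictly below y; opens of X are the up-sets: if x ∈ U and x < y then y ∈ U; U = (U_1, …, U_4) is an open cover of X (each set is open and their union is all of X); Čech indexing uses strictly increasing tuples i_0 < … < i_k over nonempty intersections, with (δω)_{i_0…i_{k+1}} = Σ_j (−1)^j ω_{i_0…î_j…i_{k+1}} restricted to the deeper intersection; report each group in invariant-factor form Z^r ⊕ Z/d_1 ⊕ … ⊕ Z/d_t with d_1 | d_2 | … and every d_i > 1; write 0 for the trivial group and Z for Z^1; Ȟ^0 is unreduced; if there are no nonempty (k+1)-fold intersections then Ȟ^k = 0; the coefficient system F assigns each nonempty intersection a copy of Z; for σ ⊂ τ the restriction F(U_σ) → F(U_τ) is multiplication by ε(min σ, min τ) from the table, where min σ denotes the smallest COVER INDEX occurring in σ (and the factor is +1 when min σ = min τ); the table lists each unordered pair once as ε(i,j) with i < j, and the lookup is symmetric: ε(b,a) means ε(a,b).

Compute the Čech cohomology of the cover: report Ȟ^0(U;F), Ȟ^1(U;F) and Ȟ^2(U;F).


nerve simplices:
  U12={s} U14={r,t} U23={q} U34={v}
C dims 4,4; δ0: rk 4, SNF 1^3·2
degree 0: 4−4−0 = 0 → Ȟ^0 ≅ 0
degree 1: 4−0−4 = 0 plus torsion [2] → Ȟ^1 ≅ Z/2
degree 2: 0−0−0 = 0 → Ȟ^2 ≅ 0

Ȟ^0 ≅ 0,  Ȟ^1 ≅ Z/2,  Ȟ^2 ≅ 0


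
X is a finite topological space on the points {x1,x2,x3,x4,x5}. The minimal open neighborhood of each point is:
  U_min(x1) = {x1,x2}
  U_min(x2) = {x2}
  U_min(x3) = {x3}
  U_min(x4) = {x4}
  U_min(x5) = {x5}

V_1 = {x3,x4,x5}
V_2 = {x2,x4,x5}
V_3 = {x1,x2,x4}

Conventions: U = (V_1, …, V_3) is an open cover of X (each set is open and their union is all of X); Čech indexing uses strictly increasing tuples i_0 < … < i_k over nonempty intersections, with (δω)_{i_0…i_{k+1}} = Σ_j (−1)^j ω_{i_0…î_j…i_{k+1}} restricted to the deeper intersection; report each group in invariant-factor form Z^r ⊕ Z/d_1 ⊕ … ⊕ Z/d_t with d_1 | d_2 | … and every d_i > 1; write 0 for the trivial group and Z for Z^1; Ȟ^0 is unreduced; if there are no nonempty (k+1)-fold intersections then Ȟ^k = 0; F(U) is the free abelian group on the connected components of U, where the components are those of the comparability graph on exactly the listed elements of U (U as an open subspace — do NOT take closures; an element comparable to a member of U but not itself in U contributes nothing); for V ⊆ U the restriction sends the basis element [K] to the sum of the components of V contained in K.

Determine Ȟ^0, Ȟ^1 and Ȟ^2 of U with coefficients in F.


Ȟ^0(U;F) ≅ Z^4, Ȟ^1(U;F) ≅ 0, Ȟ^2(U;F) ≅ 0

nonempty overlaps:
  V12={x4,x5} V13={x4} V23={x2,x4}
  V123={x4}
components per intersection:
  V1: {x3} {x4} {x5}
  V2: {x2} {x4} {x5}
  V3: {x1,x2} {x4}
  V12: {x4} {x5}
  V13: {x4}
  V23: {x2} {x4}
  V123: {x4}
C dims 8,5,1; δ0: rk 4, SNF 1^4; δ1: rk 1, SNF 1^1
degree 0: 8−4−0 = 4 → Ȟ^0 ≅ Z^4
degree 1: 5−1−4 = 0 → Ȟ^1 ≅ 0
degree 2: 1−0−1 = 0 → Ȟ^2 ≅ 0


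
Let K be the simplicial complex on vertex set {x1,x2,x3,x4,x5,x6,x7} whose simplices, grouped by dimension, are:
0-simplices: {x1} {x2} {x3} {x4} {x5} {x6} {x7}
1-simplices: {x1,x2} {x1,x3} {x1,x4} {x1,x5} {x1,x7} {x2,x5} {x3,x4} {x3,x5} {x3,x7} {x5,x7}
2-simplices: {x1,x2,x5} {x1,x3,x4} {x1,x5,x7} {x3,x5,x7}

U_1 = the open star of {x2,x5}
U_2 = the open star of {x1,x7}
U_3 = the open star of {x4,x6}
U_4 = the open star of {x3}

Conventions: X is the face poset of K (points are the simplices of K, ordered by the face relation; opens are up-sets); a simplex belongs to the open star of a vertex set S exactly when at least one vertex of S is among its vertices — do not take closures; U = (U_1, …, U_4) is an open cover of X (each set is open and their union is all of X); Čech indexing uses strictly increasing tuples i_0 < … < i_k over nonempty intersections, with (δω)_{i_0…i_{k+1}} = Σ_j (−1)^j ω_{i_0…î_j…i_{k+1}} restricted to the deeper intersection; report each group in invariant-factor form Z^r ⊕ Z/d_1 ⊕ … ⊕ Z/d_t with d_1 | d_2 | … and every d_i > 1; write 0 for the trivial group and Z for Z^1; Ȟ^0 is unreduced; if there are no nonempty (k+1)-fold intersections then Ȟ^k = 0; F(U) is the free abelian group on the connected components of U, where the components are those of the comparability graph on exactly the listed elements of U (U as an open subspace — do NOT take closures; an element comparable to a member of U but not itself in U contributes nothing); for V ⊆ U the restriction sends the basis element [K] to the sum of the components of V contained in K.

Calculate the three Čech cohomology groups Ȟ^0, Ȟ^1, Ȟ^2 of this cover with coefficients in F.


nerve of the cover:
  U1={{x2},{x5},{x1,x2},{x1,x5},{x2,x5},{x3,x5},{x5,x7},{x1,x2,x5},{x1,x5,x7},{x3,x5,x7}} U2={{x1},{x7},{x1,x2},{x1,x3},{x1,x4},{x1,x5},{x1,x7},{x3,x7},{x5,x7},{x1,x2,x5},{x1,x3,x4},{x1,x5,x7},{x3,x5,x7}} U3={{x4},{x6},{x1,x4},{x3,x4},{x1,x3,x4}} U4={{x3},{x1,x3},{x3,x4},{x3,x5},{x3,x7},{x1,x3,x4},{x3,x5,x7}}
  U12={{x1,x2},{x1,x5},{x5,x7},{x1,x2,x5},{x1,x5,x7},{x3,x5,x7}} U14={{x3,x5},{x3,x5,x7}} U23={{x1,x4},{x1,x3,x4}} U24={{x1,x3},{x3,x7},{x1,x3,x4},{x3,x5,x7}} U34={{x3,x4},{x1,x3,x4}}
  U124={{x3,x5,x7}} U234={{x1,x3,x4}}
components per intersection:
  U1: {{x2},{x5},{x1,x2},{x1,x5},{x2,x5},{x3,x5},{x5,x7},{x1,x2,x5},{x1,x5,x7},{x3,x5,x7}}
  U2: {{x1},{x7},{x1,x2},{x1,x3},{x1,x4},{x1,x5},{x1,x7},{x3,x7},{x5,x7},{x1,x2,x5},{x1,x3,x4},{x1,x5,x7},{x3,x5,x7}}
  U3: {{x4},{x1,x4},{x3,x4},{x1,x3,x4}} {{x6}}
  U4: {{x3},{x1,x3},{x3,x4},{x3,x5},{x3,x7},{x1,x3,x4},{x3,x5,x7}}
  U12: {{x1,x2},{x1,x5},{x5,x7},{x1,x2,x5},{x1,x5,x7},{x3,x5,x7}}
  U14: {{x3,x5},{x3,x5,x7}}
  U23: {{x1,x4},{x1,x3,x4}}
  U24: {{x1,x3},{x1,x3,x4}} {{x3,x7},{x3,x5,x7}}
  U34: {{x3,x4},{x1,x3,x4}}
  U124: {{x3,x5,x7}}
  U234: {{x1,x3,x4}}
C dims 5,6,2; δ0: rk 3, SNF 1^3; δ1: rk 2, SNF 1^2
Ȟ^0 = (5 − 3) − 0 = 2, so Ȟ^0 ≅ Z^2
Ȟ^1 = (6 − 2) − 3 = 1, so Ȟ^1 ≅ Z
Ȟ^2 = (2 − 0) − 2 = 0, so Ȟ^2 ≅ 0

Ȟ^0 = Z^2,  Ȟ^1 = Z,  Ȟ^2 = 0


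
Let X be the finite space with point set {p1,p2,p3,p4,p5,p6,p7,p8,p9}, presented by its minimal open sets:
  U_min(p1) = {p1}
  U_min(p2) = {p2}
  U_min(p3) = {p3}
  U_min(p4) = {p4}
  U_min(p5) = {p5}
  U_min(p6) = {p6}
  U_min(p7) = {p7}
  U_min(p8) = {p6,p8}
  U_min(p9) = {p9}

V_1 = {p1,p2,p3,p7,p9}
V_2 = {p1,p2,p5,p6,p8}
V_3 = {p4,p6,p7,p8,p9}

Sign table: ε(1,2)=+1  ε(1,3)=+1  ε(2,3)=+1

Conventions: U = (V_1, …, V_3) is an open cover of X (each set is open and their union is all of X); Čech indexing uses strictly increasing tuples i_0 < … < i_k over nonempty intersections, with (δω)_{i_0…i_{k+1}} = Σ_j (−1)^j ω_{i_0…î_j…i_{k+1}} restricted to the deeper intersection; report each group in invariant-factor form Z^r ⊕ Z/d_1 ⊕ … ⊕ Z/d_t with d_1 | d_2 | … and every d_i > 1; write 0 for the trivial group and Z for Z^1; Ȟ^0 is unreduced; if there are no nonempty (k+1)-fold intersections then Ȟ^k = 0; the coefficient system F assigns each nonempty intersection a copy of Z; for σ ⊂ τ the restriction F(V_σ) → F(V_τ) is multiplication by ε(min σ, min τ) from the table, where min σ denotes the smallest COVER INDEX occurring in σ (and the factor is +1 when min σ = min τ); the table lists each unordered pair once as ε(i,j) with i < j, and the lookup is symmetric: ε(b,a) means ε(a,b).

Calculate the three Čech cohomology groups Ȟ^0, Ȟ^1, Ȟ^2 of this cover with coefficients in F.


Ȟ^0(U;F) ≅ Z, Ȟ^1(U;F) ≅ Z, Ȟ^2(U;F) ≅ 0

nonempty overlaps:
  V12={p1,p2} V13={p7,p9} V23={p6,p8}
C dims 3,3; δ0: rk 2, SNF 1^2
degree 0: 3−2−0 = 1 → Ȟ^0 ≅ Z
degree 1: 3−0−2 = 1 → Ȟ^1 ≅ Z
degree 2: 0−0−0 = 0 → Ȟ^2 ≅ 0


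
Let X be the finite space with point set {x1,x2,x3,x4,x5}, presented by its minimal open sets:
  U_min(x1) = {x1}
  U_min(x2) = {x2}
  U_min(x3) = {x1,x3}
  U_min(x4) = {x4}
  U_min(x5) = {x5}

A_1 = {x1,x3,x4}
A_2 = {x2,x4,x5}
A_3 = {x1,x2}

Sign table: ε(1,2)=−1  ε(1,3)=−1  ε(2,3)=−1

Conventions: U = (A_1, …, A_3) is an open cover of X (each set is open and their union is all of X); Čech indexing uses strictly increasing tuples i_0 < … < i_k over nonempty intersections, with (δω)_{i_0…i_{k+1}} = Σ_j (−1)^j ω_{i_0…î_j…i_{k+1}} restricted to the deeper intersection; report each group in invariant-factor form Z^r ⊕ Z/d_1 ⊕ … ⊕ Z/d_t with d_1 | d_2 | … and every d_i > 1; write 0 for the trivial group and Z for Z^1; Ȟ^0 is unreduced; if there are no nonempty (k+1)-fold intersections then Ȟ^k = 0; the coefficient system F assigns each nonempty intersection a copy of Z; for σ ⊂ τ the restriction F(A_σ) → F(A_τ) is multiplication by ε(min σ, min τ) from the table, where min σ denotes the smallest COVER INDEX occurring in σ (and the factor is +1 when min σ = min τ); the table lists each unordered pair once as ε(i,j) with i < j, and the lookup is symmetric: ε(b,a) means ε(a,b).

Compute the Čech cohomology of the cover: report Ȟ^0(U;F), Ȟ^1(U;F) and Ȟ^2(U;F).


Ȟ^0 = 0; Ȟ^1 = Z/2; Ȟ^2 = 0

nonempty overlaps:
  A12={x4} A13={x1} A23={x2}
C dims 3,3; δ0: rk 3, SNF 1^2·2
degree 0: 3−3−0 = 0 → Ȟ^0 ≅ 0
degree 1: 3−0−3 = 0 plus torsion [2] → Ȟ^1 ≅ Z/2
degree 2: 0−0−0 = 0 → Ȟ^2 ≅ 0


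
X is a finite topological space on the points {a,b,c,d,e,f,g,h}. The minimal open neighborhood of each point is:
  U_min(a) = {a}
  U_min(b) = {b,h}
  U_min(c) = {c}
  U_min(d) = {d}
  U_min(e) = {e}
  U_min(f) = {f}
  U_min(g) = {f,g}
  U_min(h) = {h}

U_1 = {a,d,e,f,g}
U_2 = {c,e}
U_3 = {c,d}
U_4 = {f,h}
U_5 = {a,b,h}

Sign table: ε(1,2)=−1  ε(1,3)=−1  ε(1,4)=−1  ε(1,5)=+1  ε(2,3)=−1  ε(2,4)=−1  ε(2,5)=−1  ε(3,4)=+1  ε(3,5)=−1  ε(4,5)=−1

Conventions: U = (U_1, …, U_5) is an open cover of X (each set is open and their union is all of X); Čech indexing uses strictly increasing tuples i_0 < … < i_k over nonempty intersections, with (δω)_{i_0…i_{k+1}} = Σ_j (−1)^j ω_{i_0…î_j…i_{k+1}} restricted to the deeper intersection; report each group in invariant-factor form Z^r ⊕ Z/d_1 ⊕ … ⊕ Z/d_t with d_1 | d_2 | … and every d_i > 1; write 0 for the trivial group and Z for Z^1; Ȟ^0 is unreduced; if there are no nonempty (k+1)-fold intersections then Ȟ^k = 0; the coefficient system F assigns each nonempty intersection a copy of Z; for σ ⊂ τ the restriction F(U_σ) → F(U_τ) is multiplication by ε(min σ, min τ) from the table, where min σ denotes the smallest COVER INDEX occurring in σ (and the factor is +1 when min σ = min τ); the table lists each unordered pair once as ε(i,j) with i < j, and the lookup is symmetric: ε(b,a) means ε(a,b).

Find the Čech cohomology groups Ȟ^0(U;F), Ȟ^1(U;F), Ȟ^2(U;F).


intersection data:
  U12={e} U13={d} U14={f} U15={a} U23={c} U45={h}
C dims 5,6; δ0: rk 5, SNF 1^4·2
Ȟ^0 = (5 − 5) − 0 = 0, so Ȟ^0 ≅ 0
Ȟ^1 = (6 − 0) − 5 = 1 plus torsion [2], so Ȟ^1 ≅ Z ⊕ Z/2
Ȟ^2 = (0 − 0) − 0 = 0, so Ȟ^2 ≅ 0

Ȟ^0 = 0,  Ȟ^1 = Z ⊕ Z/2,  Ȟ^2 = 0


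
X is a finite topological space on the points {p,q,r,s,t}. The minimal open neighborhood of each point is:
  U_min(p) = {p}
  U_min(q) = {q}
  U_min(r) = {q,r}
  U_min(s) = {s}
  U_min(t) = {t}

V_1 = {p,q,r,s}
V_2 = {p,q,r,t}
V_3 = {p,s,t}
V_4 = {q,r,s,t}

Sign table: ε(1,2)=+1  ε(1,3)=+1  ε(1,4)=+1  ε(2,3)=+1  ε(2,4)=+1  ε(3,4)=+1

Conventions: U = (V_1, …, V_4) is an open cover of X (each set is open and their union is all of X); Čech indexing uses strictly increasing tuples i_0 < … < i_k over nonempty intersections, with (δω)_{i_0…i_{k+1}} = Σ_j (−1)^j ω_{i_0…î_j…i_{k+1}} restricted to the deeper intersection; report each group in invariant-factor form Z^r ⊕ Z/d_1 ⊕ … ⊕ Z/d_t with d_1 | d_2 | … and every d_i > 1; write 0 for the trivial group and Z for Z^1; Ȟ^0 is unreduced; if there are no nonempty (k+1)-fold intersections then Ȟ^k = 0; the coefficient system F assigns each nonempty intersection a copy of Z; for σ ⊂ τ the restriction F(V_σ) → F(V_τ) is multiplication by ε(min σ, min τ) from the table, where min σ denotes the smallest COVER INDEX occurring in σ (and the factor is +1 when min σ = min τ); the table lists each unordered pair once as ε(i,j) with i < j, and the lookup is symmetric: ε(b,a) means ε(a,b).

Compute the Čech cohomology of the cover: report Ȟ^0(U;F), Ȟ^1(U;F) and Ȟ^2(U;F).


nerve simplices:
  V12={p,q,r} V13={p,s} V14={q,r,s} V23={p,t} V24={q,r,t} V34={s,t}
  V123={p} V124={q,r} V134={s} V234={t}
C dims 4,6,4; δ0: rk 3, SNF 1^3; δ1: rk 3, SNF 1^3
degree 0: 4−3−0 = 1 → Ȟ^0 ≅ Z
degree 1: 6−3−3 = 0 → Ȟ^1 ≅ 0
degree 2: 4−0−3 = 1 → Ȟ^2 ≅ Z

Ȟ^0 = Z, Ȟ^1 = 0, Ȟ^2 = Z


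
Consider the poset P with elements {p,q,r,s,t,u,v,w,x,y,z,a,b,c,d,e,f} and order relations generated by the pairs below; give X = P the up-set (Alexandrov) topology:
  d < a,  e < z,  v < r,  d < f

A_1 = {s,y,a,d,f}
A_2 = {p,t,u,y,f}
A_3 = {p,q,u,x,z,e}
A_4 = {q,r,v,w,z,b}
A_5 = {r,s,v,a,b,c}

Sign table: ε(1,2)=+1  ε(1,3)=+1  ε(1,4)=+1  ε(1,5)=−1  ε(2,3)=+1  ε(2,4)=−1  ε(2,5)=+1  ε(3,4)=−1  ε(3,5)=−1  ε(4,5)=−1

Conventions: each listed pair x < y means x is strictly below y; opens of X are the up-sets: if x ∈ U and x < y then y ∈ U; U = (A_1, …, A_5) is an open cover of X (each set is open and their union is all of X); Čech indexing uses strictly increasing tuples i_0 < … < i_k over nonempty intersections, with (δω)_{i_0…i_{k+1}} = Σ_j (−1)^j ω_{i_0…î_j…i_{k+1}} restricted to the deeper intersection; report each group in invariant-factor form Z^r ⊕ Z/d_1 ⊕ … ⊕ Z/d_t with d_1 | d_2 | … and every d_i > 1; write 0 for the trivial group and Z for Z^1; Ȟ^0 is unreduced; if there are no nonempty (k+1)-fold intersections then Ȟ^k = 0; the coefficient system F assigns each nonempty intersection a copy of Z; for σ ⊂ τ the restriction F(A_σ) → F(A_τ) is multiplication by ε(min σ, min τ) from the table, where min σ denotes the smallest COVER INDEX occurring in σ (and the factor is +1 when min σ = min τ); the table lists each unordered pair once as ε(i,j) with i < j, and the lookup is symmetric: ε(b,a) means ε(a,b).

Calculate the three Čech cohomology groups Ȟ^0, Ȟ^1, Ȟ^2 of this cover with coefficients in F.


nonempty intersections:
  A12={y,f} A15={s,a} A23={p,u} A34={q,z} A45={r,v,b}
C dims 5,5; δ0: rk 5, SNF 1^4·2
Ȟ^0: (5−5)−0=0 ⇒ 0
Ȟ^1: (5−0)−5=0 plus torsion [2] ⇒ Z/2
Ȟ^2: (0−0)−0=0 ⇒ 0

Ȟ^0 = 0,  Ȟ^1 = Z/2,  Ȟ^2 = 0


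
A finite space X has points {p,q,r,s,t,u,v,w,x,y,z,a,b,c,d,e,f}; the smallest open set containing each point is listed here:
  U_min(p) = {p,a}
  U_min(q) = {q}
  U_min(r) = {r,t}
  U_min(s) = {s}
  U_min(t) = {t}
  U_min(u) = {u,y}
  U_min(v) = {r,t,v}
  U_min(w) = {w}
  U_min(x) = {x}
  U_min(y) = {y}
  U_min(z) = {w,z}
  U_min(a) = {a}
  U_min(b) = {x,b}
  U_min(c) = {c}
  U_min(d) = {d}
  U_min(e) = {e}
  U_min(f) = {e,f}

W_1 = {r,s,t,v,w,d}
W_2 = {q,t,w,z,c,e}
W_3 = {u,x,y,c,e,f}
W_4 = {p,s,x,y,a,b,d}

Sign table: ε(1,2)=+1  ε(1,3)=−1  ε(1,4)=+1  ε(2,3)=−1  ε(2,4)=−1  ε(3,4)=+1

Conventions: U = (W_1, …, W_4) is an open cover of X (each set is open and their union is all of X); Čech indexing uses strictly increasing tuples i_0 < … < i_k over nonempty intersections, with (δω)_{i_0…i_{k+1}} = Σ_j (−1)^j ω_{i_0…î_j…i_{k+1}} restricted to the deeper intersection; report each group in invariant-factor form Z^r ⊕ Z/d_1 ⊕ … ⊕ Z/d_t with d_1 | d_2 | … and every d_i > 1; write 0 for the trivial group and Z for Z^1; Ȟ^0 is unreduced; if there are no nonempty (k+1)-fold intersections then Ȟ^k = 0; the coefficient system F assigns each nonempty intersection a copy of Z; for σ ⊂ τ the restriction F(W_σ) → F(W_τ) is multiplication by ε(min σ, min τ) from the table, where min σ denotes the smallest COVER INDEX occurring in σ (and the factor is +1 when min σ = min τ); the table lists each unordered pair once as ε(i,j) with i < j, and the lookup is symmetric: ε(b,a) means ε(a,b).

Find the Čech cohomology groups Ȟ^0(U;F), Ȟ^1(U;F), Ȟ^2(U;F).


Ȟ^0 ≅ 0; Ȟ^1 ≅ Z/2; Ȟ^2 ≅ 0

nerve simplices:
  W12={t,w} W14={s,d} W23={c,e} W34={x,y}
C dims 4,4; δ0: rk 4, SNF 1^3·2
degree 0: 4−4−0 = 0 → Ȟ^0 ≅ 0
degree 1: 4−0−4 = 0 plus torsion [2] → Ȟ^1 ≅ Z/2
degree 2: 0−0−0 = 0 → Ȟ^2 ≅ 0


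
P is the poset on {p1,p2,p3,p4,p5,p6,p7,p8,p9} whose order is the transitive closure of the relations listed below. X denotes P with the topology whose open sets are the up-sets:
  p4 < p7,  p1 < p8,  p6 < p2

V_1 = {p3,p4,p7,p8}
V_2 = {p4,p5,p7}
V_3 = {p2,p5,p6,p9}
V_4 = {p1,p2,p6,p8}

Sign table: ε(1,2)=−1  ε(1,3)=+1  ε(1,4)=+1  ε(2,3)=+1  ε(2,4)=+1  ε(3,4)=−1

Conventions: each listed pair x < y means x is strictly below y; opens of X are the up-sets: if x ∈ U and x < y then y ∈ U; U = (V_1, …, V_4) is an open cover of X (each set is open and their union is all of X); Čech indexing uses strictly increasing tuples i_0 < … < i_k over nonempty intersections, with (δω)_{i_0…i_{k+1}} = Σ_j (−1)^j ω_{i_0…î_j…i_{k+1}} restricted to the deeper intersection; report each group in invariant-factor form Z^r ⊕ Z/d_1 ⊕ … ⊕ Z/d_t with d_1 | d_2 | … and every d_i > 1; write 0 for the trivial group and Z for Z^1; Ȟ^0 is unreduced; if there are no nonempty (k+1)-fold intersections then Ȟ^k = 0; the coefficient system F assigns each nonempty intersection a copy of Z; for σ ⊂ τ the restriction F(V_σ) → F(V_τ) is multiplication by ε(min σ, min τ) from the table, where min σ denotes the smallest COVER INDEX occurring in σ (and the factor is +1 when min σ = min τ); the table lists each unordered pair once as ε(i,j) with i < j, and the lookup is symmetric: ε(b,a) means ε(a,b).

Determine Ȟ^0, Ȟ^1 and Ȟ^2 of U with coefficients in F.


intersection data:
  V12={p4,p7} V14={p8} V23={p5} V34={p2,p6}
C dims 4,4; δ0: rk 3, SNF 1^3
Ȟ^0 = (4 − 3) − 0 = 1, so Ȟ^0 ≅ Z
Ȟ^1 = (4 − 0) − 3 = 1, so Ȟ^1 ≅ Z
Ȟ^2 = (0 − 0) − 0 = 0, so Ȟ^2 ≅ 0

Ȟ^0 ≅ Z, Ȟ^1 ≅ Z and Ȟ^2 ≅ 0


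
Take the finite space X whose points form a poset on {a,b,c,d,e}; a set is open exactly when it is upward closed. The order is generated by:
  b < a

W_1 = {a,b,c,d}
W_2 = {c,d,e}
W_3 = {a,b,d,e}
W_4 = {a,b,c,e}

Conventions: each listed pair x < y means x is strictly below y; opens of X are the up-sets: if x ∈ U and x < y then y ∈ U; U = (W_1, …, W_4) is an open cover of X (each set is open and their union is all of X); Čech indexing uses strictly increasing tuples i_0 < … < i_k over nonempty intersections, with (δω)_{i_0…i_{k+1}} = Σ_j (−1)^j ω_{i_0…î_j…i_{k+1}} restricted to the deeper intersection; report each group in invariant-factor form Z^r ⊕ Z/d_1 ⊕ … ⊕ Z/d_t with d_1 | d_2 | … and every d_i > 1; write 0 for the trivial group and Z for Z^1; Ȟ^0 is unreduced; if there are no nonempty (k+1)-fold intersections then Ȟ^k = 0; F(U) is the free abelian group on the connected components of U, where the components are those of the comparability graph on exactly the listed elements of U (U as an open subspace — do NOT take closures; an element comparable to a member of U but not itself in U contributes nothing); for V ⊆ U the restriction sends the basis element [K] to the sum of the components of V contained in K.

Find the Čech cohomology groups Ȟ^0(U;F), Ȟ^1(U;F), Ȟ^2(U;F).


Ȟ^0 ≅ Z^4; Ȟ^1 ≅ 0; Ȟ^2 ≅ 0

nonempty overlaps:
  W12={c,d} W13={a,b,d} W14={a,b,c} W23={d,e} W24={c,e} W34={a,b,e}
  W123={d} W124={c} W134={a,b} W234={e}
components per intersection:
  W1: {a,b} {c} {d}
  W2: {c} {d} {e}
  W3: {a,b} {d} {e}
  W4: {a,b} {c} {e}
  W12: {c} {d}
  W13: {a,b} {d}
  W14: {a,b} {c}
  W23: {d} {e}
  W24: {c} {e}
  W34: {a,b} {e}
  W123: {d}
  W124: {c}
  W134: {a,b}
  W234: {e}
C dims 12,12,4; δ0: rk 8, SNF 1^8; δ1: rk 4, SNF 1^4
degree 0: 12−8−0 = 4 → Ȟ^0 ≅ Z^4
degree 1: 12−4−8 = 0 → Ȟ^1 ≅ 0
degree 2: 4−0−4 = 0 → Ȟ^2 ≅ 0


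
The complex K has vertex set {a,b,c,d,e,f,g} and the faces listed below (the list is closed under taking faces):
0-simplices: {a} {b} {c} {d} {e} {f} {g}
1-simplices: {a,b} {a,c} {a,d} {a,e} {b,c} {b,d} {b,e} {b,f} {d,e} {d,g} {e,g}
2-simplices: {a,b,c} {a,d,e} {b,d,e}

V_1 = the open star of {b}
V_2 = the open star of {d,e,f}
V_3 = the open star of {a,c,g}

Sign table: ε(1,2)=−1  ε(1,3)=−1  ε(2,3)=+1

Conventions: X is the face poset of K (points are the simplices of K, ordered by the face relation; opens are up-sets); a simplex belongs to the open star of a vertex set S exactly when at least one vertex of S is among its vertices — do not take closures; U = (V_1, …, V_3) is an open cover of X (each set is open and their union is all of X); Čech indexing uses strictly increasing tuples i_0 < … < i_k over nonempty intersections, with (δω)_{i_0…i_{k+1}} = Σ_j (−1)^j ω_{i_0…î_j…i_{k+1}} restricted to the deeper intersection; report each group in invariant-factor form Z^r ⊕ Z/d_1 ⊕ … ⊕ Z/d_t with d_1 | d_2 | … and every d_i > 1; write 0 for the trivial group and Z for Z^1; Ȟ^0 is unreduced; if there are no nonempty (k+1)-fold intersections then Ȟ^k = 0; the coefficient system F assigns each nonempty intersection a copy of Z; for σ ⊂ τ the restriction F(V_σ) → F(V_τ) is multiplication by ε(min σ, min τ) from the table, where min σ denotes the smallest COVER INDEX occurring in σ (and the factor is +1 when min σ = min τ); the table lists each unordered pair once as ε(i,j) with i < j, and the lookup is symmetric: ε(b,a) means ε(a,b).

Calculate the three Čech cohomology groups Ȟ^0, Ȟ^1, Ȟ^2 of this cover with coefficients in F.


nerve simplices:
  V1={{b},{a,b},{b,c},{b,d},{b,e},{b,f},{a,b,c},{b,d,e}} V2={{d},{e},{f},{a,d},{a,e},{b,d},{b,e},{b,f},{d,e},{d,g},{e,g},{a,d,e},{b,d,e}} V3={{a},{c},{g},{a,b},{a,c},{a,d},{a,e},{b,c},{d,g},{e,g},{a,b,c},{a,d,e}}
  V12={{b,d},{b,e},{b,f},{b,d,e}} V13={{a,b},{b,c},{a,b,c}} V23={{a,d},{a,e},{d,g},{e,g},{a,d,e}}
C dims 3,3; δ0: rk 2, SNF 1^2
degree 0: 3−2−0 = 1 → Ȟ^0 ≅ Z
degree 1: 3−0−2 = 1 → Ȟ^1 ≅ Z
degree 2: 0−0−0 = 0 → Ȟ^2 ≅ 0

Ȟ^0 ≅ Z, Ȟ^1 ≅ Z, Ȟ^2 ≅ 0


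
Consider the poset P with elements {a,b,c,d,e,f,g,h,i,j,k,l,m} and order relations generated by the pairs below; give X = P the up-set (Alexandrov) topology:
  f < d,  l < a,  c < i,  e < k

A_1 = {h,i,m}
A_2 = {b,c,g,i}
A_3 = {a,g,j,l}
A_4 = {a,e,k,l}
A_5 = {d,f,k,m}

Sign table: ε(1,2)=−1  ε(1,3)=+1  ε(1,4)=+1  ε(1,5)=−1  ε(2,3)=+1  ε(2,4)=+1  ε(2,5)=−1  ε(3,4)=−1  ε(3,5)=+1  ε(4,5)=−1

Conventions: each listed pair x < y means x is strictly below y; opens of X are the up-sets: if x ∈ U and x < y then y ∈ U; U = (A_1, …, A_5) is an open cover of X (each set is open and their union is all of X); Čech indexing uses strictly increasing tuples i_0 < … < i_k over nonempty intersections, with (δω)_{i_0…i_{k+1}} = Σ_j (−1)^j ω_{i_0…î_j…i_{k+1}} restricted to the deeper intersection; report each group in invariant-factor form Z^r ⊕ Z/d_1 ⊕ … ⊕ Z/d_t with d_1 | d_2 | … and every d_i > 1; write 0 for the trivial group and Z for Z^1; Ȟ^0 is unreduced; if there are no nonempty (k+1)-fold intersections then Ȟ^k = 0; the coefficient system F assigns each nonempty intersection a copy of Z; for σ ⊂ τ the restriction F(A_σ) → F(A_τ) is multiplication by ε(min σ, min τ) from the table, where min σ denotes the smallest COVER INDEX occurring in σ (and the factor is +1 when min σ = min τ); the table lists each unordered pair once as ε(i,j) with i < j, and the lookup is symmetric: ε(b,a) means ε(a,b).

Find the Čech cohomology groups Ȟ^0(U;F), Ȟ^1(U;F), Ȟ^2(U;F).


Ȟ^0 = Z; Ȟ^1 = Z; Ȟ^2 = 0

nonempty overlaps:
  A12={i} A15={m} A23={g} A34={a,l} A45={k}
C dims 5,5; δ0: rk 4, SNF 1^4
degree 0: 5−4−0 = 1 → Ȟ^0 ≅ Z
degree 1: 5−0−4 = 1 → Ȟ^1 ≅ Z
degree 2: 0−0−0 = 0 → Ȟ^2 ≅ 0


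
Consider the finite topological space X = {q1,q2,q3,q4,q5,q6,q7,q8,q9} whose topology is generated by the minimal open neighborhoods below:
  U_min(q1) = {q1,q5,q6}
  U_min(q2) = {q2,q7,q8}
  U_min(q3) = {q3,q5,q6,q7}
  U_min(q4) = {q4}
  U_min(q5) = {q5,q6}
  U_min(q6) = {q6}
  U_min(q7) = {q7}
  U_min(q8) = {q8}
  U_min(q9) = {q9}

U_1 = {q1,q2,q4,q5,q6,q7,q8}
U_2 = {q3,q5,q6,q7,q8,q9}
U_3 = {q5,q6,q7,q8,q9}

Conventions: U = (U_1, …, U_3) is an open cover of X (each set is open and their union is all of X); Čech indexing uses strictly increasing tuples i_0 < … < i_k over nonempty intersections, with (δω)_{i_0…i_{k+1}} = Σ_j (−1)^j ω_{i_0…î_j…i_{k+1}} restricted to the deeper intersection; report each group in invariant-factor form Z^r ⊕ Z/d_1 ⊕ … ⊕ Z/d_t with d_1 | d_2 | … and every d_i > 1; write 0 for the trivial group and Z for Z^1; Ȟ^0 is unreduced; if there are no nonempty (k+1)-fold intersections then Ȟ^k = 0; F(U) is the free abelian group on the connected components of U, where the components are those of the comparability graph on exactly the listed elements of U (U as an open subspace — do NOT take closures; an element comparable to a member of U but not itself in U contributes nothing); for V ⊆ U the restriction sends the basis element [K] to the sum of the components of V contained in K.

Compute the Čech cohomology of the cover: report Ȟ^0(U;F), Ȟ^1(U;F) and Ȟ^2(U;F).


intersection data:
  U12={q5,q6,q7,q8} U13={q5,q6,q7,q8} U23={q5,q6,q7,q8,q9}
  U123={q5,q6,q7,q8}
components per intersection:
  U1: {q1,q5,q6} {q2,q7,q8} {q4}
  U2: {q3,q5,q6,q7} {q8} {q9}
  U3: {q5,q6} {q7} {q8} {q9}
  U12: {q5,q6} {q7} {q8}
  U13: {q5,q6} {q7} {q8}
  U23: {q5,q6} {q7} {q8} {q9}
  U123: {q5,q6} {q7} {q8}
C dims 10,10,3; δ0: rk 7, SNF 1^7; δ1: rk 3, SNF 1^3
Ȟ^0 = (10 − 7) − 0 = 3, so Ȟ^0 ≅ Z^3
Ȟ^1 = (10 − 3) − 7 = 0, so Ȟ^1 ≅ 0
Ȟ^2 = (3 − 0) − 3 = 0, so Ȟ^2 ≅ 0

Ȟ^0 = Z^3, Ȟ^1 = 0, Ȟ^2 = 0


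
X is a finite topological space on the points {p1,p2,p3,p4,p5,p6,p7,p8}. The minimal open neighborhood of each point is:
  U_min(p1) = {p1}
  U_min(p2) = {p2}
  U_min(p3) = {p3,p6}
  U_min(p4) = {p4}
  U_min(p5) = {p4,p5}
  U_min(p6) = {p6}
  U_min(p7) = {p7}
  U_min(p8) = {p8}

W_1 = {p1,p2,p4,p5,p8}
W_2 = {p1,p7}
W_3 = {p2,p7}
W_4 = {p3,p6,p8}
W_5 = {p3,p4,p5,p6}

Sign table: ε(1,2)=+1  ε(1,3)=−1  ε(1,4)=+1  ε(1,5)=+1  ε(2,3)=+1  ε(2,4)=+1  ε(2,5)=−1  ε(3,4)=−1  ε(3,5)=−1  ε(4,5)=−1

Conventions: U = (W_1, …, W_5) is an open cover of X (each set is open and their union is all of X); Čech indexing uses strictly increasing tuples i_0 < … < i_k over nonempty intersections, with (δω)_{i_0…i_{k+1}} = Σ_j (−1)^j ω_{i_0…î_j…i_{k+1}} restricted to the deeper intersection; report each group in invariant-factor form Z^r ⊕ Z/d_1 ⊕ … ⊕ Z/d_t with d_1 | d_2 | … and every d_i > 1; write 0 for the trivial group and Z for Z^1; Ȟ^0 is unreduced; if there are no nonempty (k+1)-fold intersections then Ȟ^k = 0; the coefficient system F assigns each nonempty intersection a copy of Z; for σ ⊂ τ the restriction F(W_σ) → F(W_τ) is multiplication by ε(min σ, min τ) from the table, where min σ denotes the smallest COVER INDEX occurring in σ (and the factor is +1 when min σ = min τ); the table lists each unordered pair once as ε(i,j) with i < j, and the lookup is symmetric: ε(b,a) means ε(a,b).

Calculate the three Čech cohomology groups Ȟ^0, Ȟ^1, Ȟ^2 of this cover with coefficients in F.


nerve simplices:
  W12={p1} W13={p2} W14={p8} W15={p4,p5} W23={p7} W45={p3,p6}
C dims 5,6; δ0: rk 5, SNF 1^4·2
degree 0: 5−5−0 = 0 → Ȟ^0 ≅ 0
degree 1: 6−0−5 = 1 plus torsion [2] → Ȟ^1 ≅ Z ⊕ Z/2
degree 2: 0−0−0 = 0 → Ȟ^2 ≅ 0

Ȟ^0(U;F) ≅ 0,  Ȟ^1(U;F) ≅ Z ⊕ Z/2,  Ȟ^2(U;F) ≅ 0


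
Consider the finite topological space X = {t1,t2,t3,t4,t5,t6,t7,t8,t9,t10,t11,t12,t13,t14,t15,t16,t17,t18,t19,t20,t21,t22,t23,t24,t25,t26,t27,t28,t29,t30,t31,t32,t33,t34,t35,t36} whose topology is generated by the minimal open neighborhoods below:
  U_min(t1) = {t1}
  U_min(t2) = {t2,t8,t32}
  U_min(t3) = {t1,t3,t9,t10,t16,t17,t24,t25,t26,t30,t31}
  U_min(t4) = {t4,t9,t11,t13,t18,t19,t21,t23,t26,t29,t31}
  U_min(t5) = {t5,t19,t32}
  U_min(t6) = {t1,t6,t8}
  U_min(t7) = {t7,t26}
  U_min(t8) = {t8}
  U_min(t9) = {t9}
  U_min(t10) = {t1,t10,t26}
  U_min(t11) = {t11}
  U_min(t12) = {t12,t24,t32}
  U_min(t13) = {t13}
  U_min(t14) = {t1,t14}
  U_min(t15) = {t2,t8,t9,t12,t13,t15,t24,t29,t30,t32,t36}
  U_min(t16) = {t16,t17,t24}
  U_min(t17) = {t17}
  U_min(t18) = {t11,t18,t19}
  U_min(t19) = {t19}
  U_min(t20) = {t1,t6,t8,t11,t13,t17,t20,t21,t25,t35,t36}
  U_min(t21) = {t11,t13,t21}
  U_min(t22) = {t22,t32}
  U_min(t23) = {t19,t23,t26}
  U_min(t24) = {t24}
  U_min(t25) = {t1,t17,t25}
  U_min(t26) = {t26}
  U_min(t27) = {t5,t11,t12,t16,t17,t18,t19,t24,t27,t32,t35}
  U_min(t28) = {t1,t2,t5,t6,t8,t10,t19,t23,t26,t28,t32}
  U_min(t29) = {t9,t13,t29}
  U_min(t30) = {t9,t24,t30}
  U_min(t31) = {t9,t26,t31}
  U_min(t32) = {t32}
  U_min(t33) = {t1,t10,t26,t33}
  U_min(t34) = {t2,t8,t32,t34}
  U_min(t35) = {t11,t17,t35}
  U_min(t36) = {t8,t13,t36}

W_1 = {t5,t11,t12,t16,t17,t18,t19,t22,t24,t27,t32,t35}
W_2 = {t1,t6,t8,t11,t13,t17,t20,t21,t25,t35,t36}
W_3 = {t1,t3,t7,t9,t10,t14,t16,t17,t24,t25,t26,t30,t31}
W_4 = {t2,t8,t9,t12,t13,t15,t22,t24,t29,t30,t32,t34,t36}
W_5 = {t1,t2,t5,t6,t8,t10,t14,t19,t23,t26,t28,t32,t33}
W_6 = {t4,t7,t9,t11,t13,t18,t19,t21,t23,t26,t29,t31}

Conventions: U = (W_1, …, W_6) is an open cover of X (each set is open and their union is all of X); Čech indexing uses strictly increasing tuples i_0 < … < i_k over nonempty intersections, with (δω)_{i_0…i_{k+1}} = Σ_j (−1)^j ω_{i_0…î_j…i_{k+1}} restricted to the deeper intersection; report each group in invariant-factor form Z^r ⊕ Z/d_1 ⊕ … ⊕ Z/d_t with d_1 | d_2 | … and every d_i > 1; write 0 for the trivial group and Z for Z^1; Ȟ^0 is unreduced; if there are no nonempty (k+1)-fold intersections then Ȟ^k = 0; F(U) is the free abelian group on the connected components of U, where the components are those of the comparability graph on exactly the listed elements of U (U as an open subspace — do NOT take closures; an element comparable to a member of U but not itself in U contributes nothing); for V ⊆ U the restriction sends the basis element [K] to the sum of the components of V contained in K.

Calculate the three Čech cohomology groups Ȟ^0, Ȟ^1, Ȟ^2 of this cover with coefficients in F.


Ȟ^0(U;F) ≅ Z, Ȟ^1(U;F) ≅ 0, Ȟ^2(U;F) ≅ Z/2

cover nerve:
  W12={t11,t17,t35} W13={t16,t17,t24} W14={t12,t22,t24,t32} W15={t5,t19,t32} W16={t11,t18,t19} W23={t1,t17,t25} W24={t8,t13,t36} W25={t1,t6,t8} W26={t11,t13,t21} W34={t9,t24,t30} W35={t1,t10,t14,t26} W36={t7,t9,t26,t31} W45={t2,t8,t32} W46={t9,t13,t29} W56={t19,t23,t26}
  W123={t17} W126={t11} W134={t24} W145={t32} W156={t19} W235={t1} W245={t8} W246={t13} W346={t9} W356={t26}
components per intersection:
  W1: {t5,t11,t12,t16,t17,t18,t19,t22,t24,t27,t32,t35}
  W2: {t1,t6,t8,t11,t13,t17,t20,t21,t25,t35,t36}
  W3: {t1,t3,t7,t9,t10,t14,t16,t17,t24,t25,t26,t30,t31}
  W4: {t2,t8,t9,t12,t13,t15,t22,t24,t29,t30,t32,t34,t36}
  W5: {t1,t2,t5,t6,t8,t10,t14,t19,t23,t26,t28,t32,t33}
  W6: {t4,t7,t9,t11,t13,t18,t19,t21,t23,t26,t29,t31}
  W12: {t11,t17,t35}
  W13: {t16,t17,t24}
  W14: {t12,t22,t24,t32}
  W15: {t5,t19,t32}
  W16: {t11,t18,t19}
  W23: {t1,t17,t25}
  W24: {t8,t13,t36}
  W25: {t1,t6,t8}
  W26: {t11,t13,t21}
  W34: {t9,t24,t30}
  W35: {t1,t10,t14,t26}
  W36: {t7,t9,t26,t31}
  W45: {t2,t8,t32}
  W46: {t9,t13,t29}
  W56: {t19,t23,t26}
  W123: {t17}
  W126: {t11}
  W134: {t24}
  W145: {t32}
  W156: {t19}
  W235: {t1}
  W245: {t8}
  W246: {t13}
  W346: {t9}
  W356: {t26}
C dims 6,15,10; δ0: rk 5, SNF 1^5; δ1: rk 10, SNF 1^9·2
Ȟ^0: (6−5)−0=1 ⇒ Z
Ȟ^1: (15−10)−5=0 ⇒ 0
Ȟ^2: (10−0)−10=0 plus torsion [2] ⇒ Z/2


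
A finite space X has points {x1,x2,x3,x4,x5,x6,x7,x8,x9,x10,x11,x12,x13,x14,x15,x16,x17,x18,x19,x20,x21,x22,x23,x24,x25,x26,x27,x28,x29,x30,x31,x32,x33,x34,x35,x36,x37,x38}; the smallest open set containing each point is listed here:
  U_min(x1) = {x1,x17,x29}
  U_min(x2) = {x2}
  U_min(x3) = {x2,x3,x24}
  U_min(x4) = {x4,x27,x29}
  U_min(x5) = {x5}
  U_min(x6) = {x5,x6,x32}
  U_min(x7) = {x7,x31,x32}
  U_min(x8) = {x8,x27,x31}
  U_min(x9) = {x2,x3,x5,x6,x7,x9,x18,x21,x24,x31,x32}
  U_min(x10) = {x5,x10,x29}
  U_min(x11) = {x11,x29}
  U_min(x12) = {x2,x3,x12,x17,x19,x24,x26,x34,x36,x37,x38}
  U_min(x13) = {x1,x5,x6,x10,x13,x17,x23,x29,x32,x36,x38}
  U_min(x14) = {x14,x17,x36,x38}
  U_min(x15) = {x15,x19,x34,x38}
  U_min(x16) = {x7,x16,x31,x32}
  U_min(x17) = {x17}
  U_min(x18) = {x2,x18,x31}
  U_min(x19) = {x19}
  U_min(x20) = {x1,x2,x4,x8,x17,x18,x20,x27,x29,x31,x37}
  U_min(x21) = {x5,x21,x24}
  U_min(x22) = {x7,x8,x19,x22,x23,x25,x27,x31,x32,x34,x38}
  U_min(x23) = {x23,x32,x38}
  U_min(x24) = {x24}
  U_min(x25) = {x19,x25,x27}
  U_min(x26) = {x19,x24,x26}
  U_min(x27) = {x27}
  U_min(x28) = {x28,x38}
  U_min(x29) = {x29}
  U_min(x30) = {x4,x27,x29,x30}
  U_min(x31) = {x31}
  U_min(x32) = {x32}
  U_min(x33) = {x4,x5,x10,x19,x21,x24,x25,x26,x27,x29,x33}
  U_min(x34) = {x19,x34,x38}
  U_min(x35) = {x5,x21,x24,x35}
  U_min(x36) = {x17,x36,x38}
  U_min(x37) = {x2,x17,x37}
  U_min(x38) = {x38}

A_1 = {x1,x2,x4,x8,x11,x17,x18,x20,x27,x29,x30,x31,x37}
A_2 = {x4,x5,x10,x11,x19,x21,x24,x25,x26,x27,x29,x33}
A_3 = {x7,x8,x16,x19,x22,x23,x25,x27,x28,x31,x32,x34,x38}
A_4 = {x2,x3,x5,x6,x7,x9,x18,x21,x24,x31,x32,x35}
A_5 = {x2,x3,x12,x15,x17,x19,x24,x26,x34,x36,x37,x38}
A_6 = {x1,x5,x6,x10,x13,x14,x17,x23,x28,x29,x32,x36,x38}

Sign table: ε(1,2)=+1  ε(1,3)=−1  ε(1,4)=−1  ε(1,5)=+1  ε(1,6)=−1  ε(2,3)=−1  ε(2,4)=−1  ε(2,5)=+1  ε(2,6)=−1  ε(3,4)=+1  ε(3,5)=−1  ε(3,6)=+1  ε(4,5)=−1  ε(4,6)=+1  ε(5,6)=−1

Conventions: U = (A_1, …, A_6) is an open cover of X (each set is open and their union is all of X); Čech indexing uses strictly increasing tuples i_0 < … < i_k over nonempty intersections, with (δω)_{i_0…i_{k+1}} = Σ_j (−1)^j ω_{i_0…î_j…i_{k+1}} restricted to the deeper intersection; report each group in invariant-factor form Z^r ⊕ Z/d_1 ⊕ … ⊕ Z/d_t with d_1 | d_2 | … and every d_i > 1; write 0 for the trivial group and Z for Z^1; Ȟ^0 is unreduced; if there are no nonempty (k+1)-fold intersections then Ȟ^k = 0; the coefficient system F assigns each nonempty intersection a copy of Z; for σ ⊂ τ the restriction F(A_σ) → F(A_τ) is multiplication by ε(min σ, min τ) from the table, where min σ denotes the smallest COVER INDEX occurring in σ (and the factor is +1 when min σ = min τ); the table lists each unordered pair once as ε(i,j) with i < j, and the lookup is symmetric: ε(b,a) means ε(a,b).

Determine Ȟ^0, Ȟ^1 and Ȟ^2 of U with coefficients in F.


Ȟ^0 = Z, Ȟ^1 = 0, Ȟ^2 = Z/2

nerve of the cover:
  A12={x4,x11,x27,x29} A13={x8,x27,x31} A14={x2,x18,x31} A15={x2,x17,x37} A16={x1,x17,x29} A23={x19,x25,x27} A24={x5,x21,x24} A25={x19,x24,x26} A26={x5,x10,x29} A34={x7,x31,x32} A35={x19,x34,x38} A36={x23,x28,x32,x38} A45={x2,x3,x24} A46={x5,x6,x32} A56={x17,x36,x38}
  A123={x27} A126={x29} A134={x31} A145={x2} A156={x17} A235={x19} A245={x24} A246={x5} A346={x32} A356={x38}
C dims 6,15,10; δ0: rk 5, SNF 1^5; δ1: rk 10, SNF 1^9·2
Ȟ^0 = (6 − 5) − 0 = 1, so Ȟ^0 ≅ Z
Ȟ^1 = (15 − 10) − 5 = 0, so Ȟ^1 ≅ 0
Ȟ^2 = (10 − 0) − 10 = 0 plus torsion [2], so Ȟ^2 ≅ Z/2


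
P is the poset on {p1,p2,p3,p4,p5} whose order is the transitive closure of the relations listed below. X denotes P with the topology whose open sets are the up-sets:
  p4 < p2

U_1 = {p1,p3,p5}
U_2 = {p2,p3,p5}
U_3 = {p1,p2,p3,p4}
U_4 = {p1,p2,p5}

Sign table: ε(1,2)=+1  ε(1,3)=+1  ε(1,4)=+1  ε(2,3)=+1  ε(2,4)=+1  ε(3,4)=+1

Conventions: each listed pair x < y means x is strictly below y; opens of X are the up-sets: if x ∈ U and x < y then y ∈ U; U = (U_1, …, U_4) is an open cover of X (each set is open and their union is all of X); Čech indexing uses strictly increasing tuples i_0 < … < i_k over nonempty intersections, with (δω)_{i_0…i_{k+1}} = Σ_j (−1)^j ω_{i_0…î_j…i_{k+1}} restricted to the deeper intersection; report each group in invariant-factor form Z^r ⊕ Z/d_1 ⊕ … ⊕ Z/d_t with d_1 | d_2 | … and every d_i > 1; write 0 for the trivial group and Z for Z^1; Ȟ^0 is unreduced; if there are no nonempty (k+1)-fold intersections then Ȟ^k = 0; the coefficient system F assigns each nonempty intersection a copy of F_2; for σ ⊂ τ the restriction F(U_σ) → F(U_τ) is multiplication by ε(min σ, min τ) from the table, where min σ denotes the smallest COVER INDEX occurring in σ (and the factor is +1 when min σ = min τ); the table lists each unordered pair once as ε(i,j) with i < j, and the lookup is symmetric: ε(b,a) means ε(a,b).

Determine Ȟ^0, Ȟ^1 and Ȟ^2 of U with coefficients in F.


Ȟ^0 ≅ Z/2, Ȟ^1 ≅ 0 and Ȟ^2 ≅ Z/2

cover nerve:
  U12={p3,p5} U13={p1,p3} U14={p1,p5} U23={p2,p3} U24={p2,p5} U34={p1,p2}
  U123={p3} U124={p5} U134={p1} U234={p2}
C dims 4,6,4; δ0: rk_F2 3; δ1: rk_F2 3
Ȟ^0: (4−3)−0=1 ⇒ Z/2
Ȟ^1: (6−3)−3=0 ⇒ 0
Ȟ^2: (4−0)−3=1 ⇒ Z/2
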